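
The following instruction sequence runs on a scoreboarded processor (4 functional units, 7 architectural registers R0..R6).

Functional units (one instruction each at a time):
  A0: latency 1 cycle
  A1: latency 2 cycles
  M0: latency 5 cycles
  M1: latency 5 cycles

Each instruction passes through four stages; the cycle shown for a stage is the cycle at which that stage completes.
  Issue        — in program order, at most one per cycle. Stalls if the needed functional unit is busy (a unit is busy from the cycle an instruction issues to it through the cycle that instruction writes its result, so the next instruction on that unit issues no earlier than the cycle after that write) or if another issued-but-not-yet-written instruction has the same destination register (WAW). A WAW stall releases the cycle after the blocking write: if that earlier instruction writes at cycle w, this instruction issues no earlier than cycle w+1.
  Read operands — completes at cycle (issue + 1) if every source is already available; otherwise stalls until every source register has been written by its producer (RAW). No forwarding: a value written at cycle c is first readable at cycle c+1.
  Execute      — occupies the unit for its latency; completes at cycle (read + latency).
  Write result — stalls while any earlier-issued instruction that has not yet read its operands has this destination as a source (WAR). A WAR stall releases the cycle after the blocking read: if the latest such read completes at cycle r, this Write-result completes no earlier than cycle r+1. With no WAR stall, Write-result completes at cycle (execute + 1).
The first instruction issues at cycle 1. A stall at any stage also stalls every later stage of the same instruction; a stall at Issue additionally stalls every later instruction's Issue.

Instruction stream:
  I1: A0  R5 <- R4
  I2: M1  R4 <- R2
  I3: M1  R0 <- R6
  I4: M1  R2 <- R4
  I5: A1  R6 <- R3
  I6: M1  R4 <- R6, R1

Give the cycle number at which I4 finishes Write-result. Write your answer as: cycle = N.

cycle 1: issue I1 (A0)
cycle 2: I1 read-ops | issue I2 (M1)
cycle 3: I1 finished on A0 | I2 read-ops
cycle 4: I1→R5
cycle 8: I2 finished on M1
cycle 9: I2→R4
cycle 10: issue I3 (M1)
cycle 11: I3 read-ops
cycle 16: I3 finished on M1
cycle 17: I3→R0
cycle 18: issue I4 (M1)
cycle 19: I4 read-ops | issue I5 (A1)
cycle 20: I5 read-ops
cycle 22: I5 finished on A1
cycle 23: I5→R6
cycle 24: I4 finished on M1
cycle 25: I4→R2
cycle 26: issue I6 (M1)
cycle 27: I6 read-ops
cycle 32: I6 finished on M1
cycle 33: I6→R4

cycle = 25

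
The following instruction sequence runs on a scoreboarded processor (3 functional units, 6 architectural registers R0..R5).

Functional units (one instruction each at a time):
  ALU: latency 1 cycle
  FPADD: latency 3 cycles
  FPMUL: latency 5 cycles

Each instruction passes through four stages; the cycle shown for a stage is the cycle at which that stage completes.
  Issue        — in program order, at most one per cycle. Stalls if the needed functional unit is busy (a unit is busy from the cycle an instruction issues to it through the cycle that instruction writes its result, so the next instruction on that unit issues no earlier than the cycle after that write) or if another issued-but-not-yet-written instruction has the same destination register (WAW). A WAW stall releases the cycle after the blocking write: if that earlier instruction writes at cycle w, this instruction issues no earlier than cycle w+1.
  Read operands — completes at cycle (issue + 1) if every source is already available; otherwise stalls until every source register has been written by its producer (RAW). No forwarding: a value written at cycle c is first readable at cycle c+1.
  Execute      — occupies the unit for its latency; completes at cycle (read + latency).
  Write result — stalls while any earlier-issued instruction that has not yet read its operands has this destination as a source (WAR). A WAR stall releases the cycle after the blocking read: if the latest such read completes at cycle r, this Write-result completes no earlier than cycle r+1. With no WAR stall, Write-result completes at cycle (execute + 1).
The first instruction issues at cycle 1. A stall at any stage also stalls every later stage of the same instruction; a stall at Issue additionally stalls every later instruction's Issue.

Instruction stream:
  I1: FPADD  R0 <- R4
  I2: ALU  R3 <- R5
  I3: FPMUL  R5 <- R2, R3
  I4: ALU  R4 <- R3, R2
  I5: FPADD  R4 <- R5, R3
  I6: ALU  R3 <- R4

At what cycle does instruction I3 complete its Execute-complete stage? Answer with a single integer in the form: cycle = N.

cycle = 11

I1  is:1  ro:2  ex:5  wr:6
I2  is:2  ro:3  ex:4  wr:5
I3  is:3  ro:6  ex:11  wr:12  — RAW R3: wait I2 write@5
I4  is:6  ro:7  ex:8  wr:9  — struct: ALU busy until I2 writes@5
I5  is:10  ro:13  ex:16  wr:17  — WAW R4: wait I4 write@9, RAW R5: wait I3 write@12
I6  is:11  ro:18  ex:19  wr:20  — RAW R4: wait I5 write@17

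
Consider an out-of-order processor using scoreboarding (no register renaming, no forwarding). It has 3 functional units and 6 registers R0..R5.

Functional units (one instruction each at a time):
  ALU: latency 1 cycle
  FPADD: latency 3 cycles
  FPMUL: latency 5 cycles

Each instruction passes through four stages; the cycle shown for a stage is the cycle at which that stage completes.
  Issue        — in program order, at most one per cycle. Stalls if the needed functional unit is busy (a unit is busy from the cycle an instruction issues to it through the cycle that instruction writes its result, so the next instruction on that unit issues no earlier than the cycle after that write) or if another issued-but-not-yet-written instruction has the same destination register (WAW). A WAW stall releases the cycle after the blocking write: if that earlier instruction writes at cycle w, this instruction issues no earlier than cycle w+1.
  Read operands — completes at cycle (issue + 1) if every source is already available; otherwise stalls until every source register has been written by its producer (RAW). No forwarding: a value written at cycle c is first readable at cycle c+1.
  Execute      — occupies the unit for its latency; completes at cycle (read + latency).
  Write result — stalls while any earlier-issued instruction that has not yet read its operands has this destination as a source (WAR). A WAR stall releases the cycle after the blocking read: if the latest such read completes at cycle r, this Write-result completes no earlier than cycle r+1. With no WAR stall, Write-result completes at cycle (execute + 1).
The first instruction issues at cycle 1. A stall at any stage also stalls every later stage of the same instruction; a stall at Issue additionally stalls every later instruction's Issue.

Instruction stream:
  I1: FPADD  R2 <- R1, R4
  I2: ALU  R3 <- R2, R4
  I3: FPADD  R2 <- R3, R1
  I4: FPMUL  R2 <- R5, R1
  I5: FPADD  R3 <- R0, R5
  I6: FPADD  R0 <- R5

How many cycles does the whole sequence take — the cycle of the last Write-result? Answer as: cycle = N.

cycle = 27

  I1 | 1 | 2 | 5 | 6
  I2 | 2 | 7 | 8 | 9   RAW R2: wait I1 write@6
  I3 | 7 | 10 | 13 | 14   struct: FPADD busy until I1 writes@6 · RAW R3: wait I2 write@9
  I4 | 15 | 16 | 21 | 22   WAW R2: wait I3 write@14
  I5 | 16 | 17 | 20 | 21
  I6 | 22 | 23 | 26 | 27   struct: FPADD busy until I5 writes@21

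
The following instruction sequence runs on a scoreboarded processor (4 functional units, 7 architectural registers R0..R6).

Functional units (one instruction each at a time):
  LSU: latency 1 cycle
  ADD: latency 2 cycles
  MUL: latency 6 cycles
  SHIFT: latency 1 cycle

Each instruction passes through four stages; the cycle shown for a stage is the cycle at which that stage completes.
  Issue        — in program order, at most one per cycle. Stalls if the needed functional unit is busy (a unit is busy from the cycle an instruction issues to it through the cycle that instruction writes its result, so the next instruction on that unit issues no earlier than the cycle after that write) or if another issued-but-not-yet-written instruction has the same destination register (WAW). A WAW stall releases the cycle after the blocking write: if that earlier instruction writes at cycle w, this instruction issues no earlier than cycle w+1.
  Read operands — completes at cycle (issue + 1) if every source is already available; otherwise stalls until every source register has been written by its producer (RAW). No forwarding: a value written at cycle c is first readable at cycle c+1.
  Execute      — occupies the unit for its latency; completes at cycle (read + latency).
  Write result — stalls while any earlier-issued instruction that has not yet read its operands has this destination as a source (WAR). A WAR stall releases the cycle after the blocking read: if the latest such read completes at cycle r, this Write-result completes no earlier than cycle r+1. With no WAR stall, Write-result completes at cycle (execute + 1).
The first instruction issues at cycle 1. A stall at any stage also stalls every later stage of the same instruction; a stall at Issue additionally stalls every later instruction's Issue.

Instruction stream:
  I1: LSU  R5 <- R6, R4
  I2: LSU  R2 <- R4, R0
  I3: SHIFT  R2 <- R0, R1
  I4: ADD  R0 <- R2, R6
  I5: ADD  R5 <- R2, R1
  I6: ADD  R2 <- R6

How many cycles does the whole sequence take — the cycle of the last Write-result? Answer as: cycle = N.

cycle = 26

cycle 1: I1 dispatched to LSU
cycle 2: I1 operands ready
cycle 3: I1 complete
cycle 4: R5←I1
cycle 5: I2 dispatched to LSU
cycle 6: I2 operands ready
cycle 7: I2 complete
cycle 8: R2←I2
cycle 9: I3 dispatched to SHIFT
cycle 10: I3 operands ready, I4 dispatched to ADD
cycle 11: I3 complete
cycle 12: R2←I3
cycle 13: I4 operands ready
cycle 15: I4 complete
cycle 16: R0←I4
cycle 17: I5 dispatched to ADD
cycle 18: I5 operands ready
cycle 20: I5 complete
cycle 21: R5←I5
cycle 22: I6 dispatched to ADD
cycle 23: I6 operands ready
cycle 25: I6 complete
cycle 26: R2←I6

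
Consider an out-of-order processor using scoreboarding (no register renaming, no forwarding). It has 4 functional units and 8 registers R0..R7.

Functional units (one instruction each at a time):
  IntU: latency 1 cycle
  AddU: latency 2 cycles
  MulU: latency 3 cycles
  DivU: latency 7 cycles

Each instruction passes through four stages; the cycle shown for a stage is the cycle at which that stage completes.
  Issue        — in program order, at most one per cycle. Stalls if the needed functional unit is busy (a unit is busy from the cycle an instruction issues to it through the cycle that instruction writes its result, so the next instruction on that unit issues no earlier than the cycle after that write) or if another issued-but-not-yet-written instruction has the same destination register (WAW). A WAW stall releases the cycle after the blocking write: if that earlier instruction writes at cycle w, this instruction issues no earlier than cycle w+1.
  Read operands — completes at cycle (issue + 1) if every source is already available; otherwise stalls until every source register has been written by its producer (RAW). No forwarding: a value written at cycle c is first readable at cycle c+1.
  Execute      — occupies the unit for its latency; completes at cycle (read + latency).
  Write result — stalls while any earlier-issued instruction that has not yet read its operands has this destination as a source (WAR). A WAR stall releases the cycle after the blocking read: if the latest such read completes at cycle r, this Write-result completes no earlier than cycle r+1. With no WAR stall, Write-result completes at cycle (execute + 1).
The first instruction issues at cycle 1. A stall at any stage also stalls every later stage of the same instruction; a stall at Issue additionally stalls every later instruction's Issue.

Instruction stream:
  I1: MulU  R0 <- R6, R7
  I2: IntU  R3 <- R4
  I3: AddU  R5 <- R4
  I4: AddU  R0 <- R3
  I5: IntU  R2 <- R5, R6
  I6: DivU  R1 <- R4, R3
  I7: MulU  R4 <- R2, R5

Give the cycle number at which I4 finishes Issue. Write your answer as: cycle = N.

cycle = 8

cycle 1: I1→MulU
cycle 2: I1 RO | I2→IntU
cycle 3: I2 RO | I3→AddU
cycle 4: I2 EX | I3 RO
cycle 5: I1 EX | I2 WR R3
cycle 6: I1 WR R0 | I3 EX
cycle 7: I3 WR R5
cycle 8: I4→AddU
cycle 9: I4 RO | I5→IntU
cycle 10: I5 RO | I6→DivU
cycle 11: I4 EX | I5 EX | I6 RO | I7→MulU
cycle 12: I4 WR R0 | I5 WR R2
cycle 13: I7 RO
cycle 16: I7 EX
cycle 17: I7 WR R4
cycle 18: I6 EX
cycle 19: I6 WR R1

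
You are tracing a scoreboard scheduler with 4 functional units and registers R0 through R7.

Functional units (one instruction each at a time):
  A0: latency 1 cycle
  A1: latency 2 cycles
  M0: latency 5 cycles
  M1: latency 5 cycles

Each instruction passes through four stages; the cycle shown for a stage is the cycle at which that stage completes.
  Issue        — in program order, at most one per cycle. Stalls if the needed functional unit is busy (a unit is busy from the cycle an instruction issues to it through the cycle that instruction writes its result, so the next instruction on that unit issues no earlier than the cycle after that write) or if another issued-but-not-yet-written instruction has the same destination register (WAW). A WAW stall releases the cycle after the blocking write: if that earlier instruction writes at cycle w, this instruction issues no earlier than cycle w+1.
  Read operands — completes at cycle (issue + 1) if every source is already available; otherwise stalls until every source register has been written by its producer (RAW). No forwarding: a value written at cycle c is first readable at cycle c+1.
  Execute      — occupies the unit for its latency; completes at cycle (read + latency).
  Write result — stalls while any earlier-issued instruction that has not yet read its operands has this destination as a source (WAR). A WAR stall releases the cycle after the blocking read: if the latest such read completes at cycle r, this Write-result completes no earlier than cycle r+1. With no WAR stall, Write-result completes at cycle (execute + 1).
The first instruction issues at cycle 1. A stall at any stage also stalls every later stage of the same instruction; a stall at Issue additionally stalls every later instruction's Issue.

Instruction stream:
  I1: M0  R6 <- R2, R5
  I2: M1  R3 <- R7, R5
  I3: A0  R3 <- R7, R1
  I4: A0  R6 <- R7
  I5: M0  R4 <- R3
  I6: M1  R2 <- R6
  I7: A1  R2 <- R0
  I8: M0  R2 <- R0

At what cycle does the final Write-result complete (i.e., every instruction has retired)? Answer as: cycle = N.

cycle = 37

1) issue 1, read 2, done 7, write 8
2) issue 2, read 3, done 8, write 9
3) issue 10, read 11, done 12, write 13  <WAW R3: wait I2 write@9>
4) issue 14, read 15, done 16, write 17  <struct: A0 busy until I3 writes@13>
5) issue 15, read 16, done 21, write 22
6) issue 16, read 18, done 23, write 24  <RAW R6: wait I4 write@17>
7) issue 25, read 26, done 28, write 29  <WAW R2: wait I6 write@24>
8) issue 30, read 31, done 36, write 37  <WAW R2: wait I7 write@29>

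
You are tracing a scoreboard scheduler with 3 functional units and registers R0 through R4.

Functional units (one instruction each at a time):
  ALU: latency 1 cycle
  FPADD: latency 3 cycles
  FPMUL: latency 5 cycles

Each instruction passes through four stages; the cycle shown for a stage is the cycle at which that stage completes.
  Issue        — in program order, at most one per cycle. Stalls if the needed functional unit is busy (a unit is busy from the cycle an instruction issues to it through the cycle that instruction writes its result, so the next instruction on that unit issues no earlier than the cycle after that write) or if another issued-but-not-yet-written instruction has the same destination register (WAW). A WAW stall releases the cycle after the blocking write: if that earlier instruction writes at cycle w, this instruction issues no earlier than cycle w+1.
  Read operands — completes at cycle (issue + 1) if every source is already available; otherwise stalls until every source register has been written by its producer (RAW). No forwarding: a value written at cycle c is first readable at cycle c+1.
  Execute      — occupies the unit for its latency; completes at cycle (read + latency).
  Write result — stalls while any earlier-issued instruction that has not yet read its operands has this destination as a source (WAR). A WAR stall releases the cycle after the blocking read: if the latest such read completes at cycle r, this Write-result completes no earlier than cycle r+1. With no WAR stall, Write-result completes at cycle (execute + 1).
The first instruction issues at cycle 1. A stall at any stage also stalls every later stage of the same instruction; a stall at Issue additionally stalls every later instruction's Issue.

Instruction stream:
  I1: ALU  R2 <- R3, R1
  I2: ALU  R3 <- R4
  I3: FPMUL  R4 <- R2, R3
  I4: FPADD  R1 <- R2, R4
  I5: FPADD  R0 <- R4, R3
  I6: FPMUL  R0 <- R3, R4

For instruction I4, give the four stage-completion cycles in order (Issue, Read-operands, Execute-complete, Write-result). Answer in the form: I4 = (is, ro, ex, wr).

[1] I1 dispatched to ALU
[2] I1 operands ready
[3] I1 complete
[4] R2←I1
[5] I2 dispatched to ALU
[6] I2 operands ready, I3 dispatched to FPMUL
[7] I2 complete, I4 dispatched to FPADD
[8] R3←I2
[9] I3 operands ready
[14] I3 complete
[15] R4←I3
[16] I4 operands ready
[19] I4 complete
[20] R1←I4
[21] I5 dispatched to FPADD
[22] I5 operands ready
[25] I5 complete
[26] R0←I5
[27] I6 dispatched to FPMUL
[28] I6 operands ready
[33] I6 complete
[34] R0←I6

I4 = (7, 16, 19, 20)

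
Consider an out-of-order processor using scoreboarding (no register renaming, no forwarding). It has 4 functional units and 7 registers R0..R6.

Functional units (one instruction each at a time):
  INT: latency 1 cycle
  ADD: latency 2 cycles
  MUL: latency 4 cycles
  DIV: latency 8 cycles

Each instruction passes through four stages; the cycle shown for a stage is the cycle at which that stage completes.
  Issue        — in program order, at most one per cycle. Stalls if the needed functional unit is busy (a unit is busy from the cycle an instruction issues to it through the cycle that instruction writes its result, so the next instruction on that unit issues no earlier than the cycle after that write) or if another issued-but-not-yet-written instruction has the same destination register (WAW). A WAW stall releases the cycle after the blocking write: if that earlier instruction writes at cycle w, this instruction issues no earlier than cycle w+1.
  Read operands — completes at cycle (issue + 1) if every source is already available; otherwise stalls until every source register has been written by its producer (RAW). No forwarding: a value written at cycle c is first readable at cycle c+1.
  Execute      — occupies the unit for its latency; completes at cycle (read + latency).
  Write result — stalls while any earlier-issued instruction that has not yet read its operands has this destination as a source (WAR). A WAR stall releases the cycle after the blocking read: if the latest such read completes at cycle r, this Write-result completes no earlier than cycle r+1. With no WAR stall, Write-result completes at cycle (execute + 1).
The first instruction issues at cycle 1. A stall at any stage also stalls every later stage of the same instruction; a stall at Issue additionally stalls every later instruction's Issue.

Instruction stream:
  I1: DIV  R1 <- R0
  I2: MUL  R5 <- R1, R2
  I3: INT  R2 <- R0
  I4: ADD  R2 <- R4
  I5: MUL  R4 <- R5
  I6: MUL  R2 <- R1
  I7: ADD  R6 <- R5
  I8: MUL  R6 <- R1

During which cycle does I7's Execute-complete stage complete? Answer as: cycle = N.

I1 -> (1, 2, 10, 11)
I2 -> (2, 12, 16, 17)  // RAW R1: wait I1 write@11
I3 -> (3, 4, 5, 13)  // WAR R2: wait I2 read@12
I4 -> (14, 15, 17, 18)  // WAW R2: wait I3 write@13
I5 -> (18, 19, 23, 24)  // struct: MUL busy until I2 writes@17
I6 -> (25, 26, 30, 31)  // struct: MUL busy until I5 writes@24
I7 -> (26, 27, 29, 30)
I8 -> (32, 33, 37, 38)  // struct: MUL busy until I6 writes@31

cycle = 29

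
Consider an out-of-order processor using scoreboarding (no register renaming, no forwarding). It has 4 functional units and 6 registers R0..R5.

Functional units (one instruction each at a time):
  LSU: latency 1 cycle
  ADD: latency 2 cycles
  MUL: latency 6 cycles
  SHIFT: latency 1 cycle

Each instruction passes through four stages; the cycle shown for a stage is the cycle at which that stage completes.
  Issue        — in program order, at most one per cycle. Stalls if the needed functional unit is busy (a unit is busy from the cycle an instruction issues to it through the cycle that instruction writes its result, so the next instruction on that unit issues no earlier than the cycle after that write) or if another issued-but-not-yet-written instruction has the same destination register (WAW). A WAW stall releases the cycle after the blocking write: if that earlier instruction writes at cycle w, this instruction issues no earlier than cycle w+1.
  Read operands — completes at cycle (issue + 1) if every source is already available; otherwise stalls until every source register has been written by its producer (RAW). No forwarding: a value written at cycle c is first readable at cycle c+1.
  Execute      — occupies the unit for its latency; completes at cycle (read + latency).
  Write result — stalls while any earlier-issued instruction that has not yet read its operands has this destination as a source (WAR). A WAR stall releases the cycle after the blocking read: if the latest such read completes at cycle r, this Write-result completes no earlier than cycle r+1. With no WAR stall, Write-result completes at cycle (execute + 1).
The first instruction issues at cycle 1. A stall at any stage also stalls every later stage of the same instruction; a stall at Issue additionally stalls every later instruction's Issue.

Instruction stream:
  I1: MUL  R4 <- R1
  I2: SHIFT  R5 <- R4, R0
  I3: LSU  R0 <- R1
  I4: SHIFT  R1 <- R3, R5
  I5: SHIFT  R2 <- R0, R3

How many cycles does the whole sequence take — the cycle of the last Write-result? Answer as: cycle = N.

cycle = 20

c1: I1→MUL
c2: I1 RO | I2→SHIFT
c3: I3→LSU
c4: I3 RO
c5: I3 EX
c8: I1 EX
c9: I1 WR R4
c10: I2 RO
c11: I2 EX | I3 WR R0
c12: I2 WR R5
c13: I4→SHIFT
c14: I4 RO
c15: I4 EX
c16: I4 WR R1
c17: I5→SHIFT
c18: I5 RO
c19: I5 EX
c20: I5 WR R2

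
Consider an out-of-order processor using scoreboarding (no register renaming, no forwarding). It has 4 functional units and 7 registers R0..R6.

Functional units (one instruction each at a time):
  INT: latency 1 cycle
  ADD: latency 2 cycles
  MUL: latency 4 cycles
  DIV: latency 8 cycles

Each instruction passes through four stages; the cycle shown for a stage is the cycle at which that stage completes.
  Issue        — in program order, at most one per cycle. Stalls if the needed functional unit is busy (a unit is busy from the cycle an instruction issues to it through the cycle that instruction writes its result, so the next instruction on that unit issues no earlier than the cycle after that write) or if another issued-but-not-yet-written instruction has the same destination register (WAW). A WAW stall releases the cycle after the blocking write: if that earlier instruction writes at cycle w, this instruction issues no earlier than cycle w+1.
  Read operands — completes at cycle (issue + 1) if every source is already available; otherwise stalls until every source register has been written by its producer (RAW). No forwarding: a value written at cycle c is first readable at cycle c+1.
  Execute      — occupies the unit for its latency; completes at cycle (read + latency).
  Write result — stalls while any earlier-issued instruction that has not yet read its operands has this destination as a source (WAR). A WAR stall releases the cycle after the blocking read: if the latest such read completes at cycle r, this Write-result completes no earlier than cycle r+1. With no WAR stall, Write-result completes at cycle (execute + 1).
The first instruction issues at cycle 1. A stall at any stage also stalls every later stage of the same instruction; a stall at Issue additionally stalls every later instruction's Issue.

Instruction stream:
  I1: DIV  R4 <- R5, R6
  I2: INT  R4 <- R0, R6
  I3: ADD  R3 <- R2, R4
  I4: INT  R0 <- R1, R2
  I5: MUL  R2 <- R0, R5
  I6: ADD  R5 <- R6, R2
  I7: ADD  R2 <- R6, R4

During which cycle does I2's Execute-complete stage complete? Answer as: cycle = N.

cycle = 14

c1: I1 dispatched to DIV
c2: I1 operands ready
c10: I1 complete
c11: R4←I1
c12: I2 dispatched to INT
c13: I2 operands ready · I3 dispatched to ADD
c14: I2 complete
c15: R4←I2
c16: I3 operands ready · I4 dispatched to INT
c17: I4 operands ready · I5 dispatched to MUL
c18: I3 complete · I4 complete
c19: R3←I3 · R0←I4
c20: I5 operands ready · I6 dispatched to ADD
c24: I5 complete
c25: R2←I5
c26: I6 operands ready
c28: I6 complete
c29: R5←I6
c30: I7 dispatched to ADD
c31: I7 operands ready
c33: I7 complete
c34: R2←I7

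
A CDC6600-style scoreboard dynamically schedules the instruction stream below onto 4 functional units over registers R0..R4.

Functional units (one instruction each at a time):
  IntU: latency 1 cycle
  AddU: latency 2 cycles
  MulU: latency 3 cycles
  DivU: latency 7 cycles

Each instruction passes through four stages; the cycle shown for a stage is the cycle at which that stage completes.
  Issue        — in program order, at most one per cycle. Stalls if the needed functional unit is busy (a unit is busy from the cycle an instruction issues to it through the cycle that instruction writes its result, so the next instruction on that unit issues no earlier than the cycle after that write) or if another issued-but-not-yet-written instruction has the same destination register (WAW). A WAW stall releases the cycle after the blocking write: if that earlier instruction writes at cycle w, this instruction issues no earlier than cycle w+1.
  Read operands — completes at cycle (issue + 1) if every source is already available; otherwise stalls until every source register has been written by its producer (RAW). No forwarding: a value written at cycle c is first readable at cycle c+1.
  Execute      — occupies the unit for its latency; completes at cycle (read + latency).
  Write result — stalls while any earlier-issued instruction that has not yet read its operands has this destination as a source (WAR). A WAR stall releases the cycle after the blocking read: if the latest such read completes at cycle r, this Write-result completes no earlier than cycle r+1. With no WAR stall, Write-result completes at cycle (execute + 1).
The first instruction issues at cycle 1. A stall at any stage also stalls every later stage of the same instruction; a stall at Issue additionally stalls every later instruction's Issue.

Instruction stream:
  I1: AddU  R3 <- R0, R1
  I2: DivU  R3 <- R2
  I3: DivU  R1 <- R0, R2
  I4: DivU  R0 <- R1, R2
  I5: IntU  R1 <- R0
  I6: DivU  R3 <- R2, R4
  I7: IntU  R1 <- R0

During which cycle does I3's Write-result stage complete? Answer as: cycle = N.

cycle = 25

[1] I1→AddU
[2] I1 RO
[4] I1 EX
[5] I1 WR R3
[6] I2→DivU
[7] I2 RO
[14] I2 EX
[15] I2 WR R3
[16] I3→DivU
[17] I3 RO
[24] I3 EX
[25] I3 WR R1
[26] I4→DivU
[27] I4 RO · I5→IntU
[34] I4 EX
[35] I4 WR R0
[36] I5 RO · I6→DivU
[37] I5 EX · I6 RO
[38] I5 WR R1
[39] I7→IntU
[40] I7 RO
[41] I7 EX
[42] I7 WR R1
[44] I6 EX
[45] I6 WR R3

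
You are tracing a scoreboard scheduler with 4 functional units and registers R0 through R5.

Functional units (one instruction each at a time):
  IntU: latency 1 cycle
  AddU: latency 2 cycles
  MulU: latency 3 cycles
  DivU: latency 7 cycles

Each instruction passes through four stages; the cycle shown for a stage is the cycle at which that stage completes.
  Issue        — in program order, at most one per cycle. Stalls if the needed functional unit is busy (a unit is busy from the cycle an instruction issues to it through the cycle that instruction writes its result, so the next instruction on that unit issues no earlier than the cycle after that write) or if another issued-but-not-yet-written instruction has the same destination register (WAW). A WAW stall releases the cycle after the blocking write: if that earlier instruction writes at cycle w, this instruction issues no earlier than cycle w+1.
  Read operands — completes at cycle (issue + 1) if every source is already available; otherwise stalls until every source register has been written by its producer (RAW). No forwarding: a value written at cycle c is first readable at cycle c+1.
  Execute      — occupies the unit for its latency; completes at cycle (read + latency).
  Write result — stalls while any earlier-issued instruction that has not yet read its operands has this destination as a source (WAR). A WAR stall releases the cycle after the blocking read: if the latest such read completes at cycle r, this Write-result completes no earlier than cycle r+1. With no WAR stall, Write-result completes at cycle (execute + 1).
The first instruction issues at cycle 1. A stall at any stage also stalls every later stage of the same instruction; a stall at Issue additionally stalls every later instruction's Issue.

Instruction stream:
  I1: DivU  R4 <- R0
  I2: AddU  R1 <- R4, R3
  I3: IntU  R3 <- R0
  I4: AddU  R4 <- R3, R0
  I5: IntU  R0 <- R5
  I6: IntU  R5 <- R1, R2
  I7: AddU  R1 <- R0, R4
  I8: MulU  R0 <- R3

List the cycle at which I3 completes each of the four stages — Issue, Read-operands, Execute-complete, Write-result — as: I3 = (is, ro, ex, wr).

I1  is:1  ro:2  ex:9  wr:10
I2  is:2  ro:11  ex:13  wr:14  — RAW R4: wait I1 write@10
I3  is:3  ro:4  ex:5  wr:12  — WAR R3: wait I2 read@11
I4  is:15  ro:16  ex:18  wr:19  — struct: AddU busy until I2 writes@14
I5  is:16  ro:17  ex:18  wr:19
I6  is:20  ro:21  ex:22  wr:23  — struct: IntU busy until I5 writes@19
I7  is:21  ro:22  ex:24  wr:25
I8  is:22  ro:23  ex:26  wr:27

I3 = (3, 4, 5, 12)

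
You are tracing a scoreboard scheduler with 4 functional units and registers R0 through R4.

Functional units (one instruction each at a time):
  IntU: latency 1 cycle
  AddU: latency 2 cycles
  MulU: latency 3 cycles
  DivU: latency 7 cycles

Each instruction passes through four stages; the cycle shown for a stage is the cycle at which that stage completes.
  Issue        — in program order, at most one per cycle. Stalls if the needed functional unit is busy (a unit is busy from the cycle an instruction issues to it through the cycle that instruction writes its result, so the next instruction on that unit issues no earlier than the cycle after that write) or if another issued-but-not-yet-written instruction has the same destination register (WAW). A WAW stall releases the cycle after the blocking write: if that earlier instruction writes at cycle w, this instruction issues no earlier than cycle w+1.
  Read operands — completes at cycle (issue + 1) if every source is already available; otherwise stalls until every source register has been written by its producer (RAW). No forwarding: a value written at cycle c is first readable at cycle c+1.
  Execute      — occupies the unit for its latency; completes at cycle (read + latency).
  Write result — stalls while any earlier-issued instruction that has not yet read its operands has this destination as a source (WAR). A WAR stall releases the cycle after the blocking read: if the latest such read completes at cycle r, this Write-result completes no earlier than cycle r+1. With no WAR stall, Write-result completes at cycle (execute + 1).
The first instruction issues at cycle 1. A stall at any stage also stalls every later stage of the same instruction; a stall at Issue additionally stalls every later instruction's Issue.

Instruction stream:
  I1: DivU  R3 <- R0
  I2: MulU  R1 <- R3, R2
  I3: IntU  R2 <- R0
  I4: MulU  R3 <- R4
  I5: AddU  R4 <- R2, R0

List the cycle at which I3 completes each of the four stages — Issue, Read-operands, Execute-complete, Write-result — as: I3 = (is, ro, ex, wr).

I1 -> (1, 2, 9, 10)
I2 -> (2, 11, 14, 15)  // RAW R3: wait I1 write@10
I3 -> (3, 4, 5, 12)  // WAR R2: wait I2 read@11
I4 -> (16, 17, 20, 21)  // struct: MulU busy until I2 writes@15
I5 -> (17, 18, 20, 21)

I3 = (3, 4, 5, 12)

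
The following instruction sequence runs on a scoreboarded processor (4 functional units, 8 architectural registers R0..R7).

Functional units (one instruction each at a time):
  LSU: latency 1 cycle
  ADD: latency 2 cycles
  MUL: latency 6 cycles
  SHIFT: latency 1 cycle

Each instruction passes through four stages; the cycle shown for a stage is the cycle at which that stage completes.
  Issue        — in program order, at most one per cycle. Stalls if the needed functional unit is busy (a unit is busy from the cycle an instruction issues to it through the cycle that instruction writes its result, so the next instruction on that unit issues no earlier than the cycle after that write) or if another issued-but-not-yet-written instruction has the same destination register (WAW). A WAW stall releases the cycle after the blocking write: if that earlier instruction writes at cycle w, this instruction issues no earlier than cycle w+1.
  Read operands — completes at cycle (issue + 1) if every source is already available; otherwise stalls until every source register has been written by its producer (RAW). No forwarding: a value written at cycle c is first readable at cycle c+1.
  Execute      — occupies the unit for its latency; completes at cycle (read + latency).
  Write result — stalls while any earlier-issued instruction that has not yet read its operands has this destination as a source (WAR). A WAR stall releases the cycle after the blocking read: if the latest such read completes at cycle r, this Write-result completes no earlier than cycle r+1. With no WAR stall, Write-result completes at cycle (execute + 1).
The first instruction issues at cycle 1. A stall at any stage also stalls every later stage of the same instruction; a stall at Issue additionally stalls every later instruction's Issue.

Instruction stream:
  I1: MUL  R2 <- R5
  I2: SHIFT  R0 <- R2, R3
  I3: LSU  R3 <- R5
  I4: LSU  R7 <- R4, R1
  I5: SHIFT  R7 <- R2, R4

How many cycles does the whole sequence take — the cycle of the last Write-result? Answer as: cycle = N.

cycle = 19

I1 -> (1, 2, 8, 9)
I2 -> (2, 10, 11, 12)  // RAW R2: wait I1 write@9
I3 -> (3, 4, 5, 11)  // WAR R3: wait I2 read@10
I4 -> (12, 13, 14, 15)  // struct: LSU busy until I3 writes@11
I5 -> (16, 17, 18, 19)  // WAW R7: wait I4 write@15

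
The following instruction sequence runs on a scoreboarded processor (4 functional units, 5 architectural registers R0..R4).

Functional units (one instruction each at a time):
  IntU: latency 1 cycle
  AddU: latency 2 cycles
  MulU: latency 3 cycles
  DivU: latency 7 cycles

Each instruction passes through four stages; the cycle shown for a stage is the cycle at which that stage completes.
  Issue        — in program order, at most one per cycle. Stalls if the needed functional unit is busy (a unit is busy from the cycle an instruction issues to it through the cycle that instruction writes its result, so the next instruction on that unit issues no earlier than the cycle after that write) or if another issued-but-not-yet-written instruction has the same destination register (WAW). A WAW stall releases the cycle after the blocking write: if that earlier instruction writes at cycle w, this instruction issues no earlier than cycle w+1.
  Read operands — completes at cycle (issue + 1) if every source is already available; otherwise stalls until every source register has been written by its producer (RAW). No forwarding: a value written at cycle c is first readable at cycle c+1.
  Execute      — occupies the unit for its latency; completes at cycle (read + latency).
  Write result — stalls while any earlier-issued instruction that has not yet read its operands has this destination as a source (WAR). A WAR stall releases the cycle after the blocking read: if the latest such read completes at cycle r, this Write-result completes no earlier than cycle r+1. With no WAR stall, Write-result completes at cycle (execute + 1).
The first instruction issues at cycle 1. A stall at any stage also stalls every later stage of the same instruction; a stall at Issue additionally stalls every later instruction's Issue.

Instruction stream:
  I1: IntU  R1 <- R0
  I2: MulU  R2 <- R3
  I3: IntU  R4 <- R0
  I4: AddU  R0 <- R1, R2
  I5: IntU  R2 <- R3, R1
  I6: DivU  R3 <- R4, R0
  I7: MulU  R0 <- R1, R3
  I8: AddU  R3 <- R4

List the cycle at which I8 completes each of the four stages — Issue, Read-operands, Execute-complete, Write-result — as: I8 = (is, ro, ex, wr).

I8 = (21, 22, 24, 25)

I1  is:1  ro:2  ex:3  wr:4
I2  is:2  ro:3  ex:6  wr:7
I3  is:5  ro:6  ex:7  wr:8  — struct: IntU busy until I1 writes@4
I4  is:6  ro:8  ex:10  wr:11  — RAW R2: wait I2 write@7
I5  is:9  ro:10  ex:11  wr:12  — struct: IntU busy until I3 writes@8
I6  is:10  ro:12  ex:19  wr:20  — RAW R0: wait I4 write@11
I7  is:12  ro:21  ex:24  wr:25  — WAW R0: wait I4 write@11, RAW R3: wait I6 write@20
I8  is:21  ro:22  ex:24  wr:25  — WAW R3: wait I6 write@20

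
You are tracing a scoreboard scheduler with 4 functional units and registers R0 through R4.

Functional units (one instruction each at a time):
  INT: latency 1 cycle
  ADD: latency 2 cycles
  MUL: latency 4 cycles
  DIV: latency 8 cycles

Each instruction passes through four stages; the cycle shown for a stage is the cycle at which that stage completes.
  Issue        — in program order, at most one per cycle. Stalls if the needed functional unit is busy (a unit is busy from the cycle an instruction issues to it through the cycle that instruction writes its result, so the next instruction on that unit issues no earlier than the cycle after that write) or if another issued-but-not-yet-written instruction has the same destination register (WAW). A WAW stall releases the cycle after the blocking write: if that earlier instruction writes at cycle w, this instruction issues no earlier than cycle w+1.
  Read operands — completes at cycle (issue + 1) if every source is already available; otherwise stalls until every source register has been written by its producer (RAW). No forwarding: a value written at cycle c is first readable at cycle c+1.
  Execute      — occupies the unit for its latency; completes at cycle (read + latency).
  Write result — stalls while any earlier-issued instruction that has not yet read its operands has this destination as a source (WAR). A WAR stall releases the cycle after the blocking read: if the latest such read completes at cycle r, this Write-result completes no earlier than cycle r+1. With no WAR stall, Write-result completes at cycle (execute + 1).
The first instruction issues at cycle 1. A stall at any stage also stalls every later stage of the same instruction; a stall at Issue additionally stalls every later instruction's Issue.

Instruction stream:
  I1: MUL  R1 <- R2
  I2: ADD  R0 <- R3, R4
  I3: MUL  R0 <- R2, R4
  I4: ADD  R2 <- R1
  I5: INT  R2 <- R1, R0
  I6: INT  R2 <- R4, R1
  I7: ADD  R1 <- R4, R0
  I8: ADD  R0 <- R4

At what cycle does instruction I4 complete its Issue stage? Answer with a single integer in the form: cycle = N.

[1] I1 dispatched to MUL
[2] I1 operands ready; I2 dispatched to ADD
[3] I2 operands ready
[5] I2 complete
[6] I1 complete; R0←I2
[7] R1←I1
[8] I3 dispatched to MUL
[9] I3 operands ready; I4 dispatched to ADD
[10] I4 operands ready
[12] I4 complete
[13] I3 complete; R2←I4
[14] R0←I3; I5 dispatched to INT
[15] I5 operands ready
[16] I5 complete
[17] R2←I5
[18] I6 dispatched to INT
[19] I6 operands ready; I7 dispatched to ADD
[20] I6 complete; I7 operands ready
[21] R2←I6
[22] I7 complete
[23] R1←I7
[24] I8 dispatched to ADD
[25] I8 operands ready
[27] I8 complete
[28] R0←I8

cycle = 9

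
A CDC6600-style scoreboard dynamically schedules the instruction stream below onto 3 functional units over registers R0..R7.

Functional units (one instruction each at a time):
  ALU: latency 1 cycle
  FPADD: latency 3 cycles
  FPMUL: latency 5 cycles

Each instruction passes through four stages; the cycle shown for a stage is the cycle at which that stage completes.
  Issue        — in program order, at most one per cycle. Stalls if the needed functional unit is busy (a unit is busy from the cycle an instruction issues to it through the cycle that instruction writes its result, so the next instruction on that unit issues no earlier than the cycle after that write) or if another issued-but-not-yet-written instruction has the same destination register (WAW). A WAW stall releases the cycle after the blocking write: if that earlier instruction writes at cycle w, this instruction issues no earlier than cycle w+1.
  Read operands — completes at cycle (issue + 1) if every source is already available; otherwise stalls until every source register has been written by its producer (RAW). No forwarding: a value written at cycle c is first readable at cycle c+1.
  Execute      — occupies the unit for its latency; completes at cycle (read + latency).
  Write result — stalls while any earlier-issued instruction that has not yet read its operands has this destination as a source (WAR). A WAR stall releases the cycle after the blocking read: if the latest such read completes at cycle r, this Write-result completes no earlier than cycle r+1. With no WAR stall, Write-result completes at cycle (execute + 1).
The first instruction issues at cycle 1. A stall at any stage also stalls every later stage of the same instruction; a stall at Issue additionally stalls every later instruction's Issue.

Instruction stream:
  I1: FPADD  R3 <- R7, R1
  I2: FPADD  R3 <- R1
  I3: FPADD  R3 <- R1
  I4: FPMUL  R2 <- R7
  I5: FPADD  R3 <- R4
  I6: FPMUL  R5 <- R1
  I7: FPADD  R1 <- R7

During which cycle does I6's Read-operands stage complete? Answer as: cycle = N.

  I1 | 1 | 2 | 5 | 6
  I2 | 7 | 8 | 11 | 12   struct: FPADD busy until I1 writes@6
  I3 | 13 | 14 | 17 | 18   struct: FPADD busy until I2 writes@12
  I4 | 14 | 15 | 20 | 21
  I5 | 19 | 20 | 23 | 24   struct: FPADD busy until I3 writes@18
  I6 | 22 | 23 | 28 | 29   struct: FPMUL busy until I4 writes@21
  I7 | 25 | 26 | 29 | 30   struct: FPADD busy until I5 writes@24

cycle = 23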